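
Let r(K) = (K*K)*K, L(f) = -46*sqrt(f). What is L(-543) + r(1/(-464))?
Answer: -1/99897344 - 46*I*sqrt(543) ≈ -1.001e-8 - 1071.9*I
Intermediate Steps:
r(K) = K**3 (r(K) = K**2*K = K**3)
L(-543) + r(1/(-464)) = -46*I*sqrt(543) + (1/(-464))**3 = -46*I*sqrt(543) + (-1/464)**3 = -46*I*sqrt(543) - 1/99897344 = -1/99897344 - 46*I*sqrt(543)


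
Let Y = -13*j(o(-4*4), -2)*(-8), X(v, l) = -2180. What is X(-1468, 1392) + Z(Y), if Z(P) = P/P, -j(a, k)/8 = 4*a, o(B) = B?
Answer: -2179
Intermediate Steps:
j(a, k) = -32*a
Y = 53248 (Y = -(-416)*(-4*4)*(-8) = -(-416)*(-16)*(-8) = -13*512*(-8) = -6656*(-8) = 53248)
Z(P) = 1
X(-1468, 1392) + Z(Y) = -2180 + 1 = -2179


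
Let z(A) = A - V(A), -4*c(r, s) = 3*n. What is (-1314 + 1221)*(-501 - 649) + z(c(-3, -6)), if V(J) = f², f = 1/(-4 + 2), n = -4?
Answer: 427811/4 ≈ 1.0695e+5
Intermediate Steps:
f = -½ (f = 1/(-2) = -½ ≈ -0.50000)
V(J) = ¼ (V(J) = (-½)² = ¼)
c(r, s) = 3 (c(r, s) = -3*(-4)/4 = -¼*(-12) = 3)
z(A) = -¼ + A (z(A) = A - 1*¼ = A - ¼ = -¼ + A)
(-1314 + 1221)*(-501 - 649) + z(c(-3, -6)) = (-1314 + 1221)*(-501 - 649) + (-¼ + 3) = -93*(-1150) + 11/4 = 106950 + 11/4 = 427811/4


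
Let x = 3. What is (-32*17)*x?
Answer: -1632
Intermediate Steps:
(-32*17)*x = -32*17*3 = -544*3 = -1632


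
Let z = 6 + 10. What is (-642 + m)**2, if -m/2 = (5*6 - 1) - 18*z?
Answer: 15376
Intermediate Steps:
z = 16
m = 518 (m = -2*((5*6 - 1) - 18*16) = -2*((30 - 1) - 288) = -2*(29 - 288) = -2*(-259) = 518)
(-642 + m)**2 = (-642 + 518)**2 = (-124)**2 = 15376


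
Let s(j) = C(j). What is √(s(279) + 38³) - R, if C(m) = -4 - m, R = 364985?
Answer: -364985 + √54589 ≈ -3.6475e+5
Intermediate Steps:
s(j) = -4 - j
√(s(279) + 38³) - R = √((-4 - 1*279) + 38³) - 1*364985 = √((-4 - 279) + 54872) - 364985 = √(-283 + 54872) - 364985 = √54589 - 364985 = -364985 + √54589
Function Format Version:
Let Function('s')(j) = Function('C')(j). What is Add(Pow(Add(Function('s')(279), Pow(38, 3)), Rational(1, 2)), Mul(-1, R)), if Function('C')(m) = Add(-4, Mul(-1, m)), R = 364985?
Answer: Add(-364985, Pow(54589, Rational(1, 2))) ≈ -3.6475e+5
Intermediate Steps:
Function('s')(j) = Add(-4, Mul(-1, j))
Add(Pow(Add(Function('s')(279), Pow(38, 3)), Rational(1, 2)), Mul(-1, R)) = Add(Pow(Add(Add(-4, Mul(-1, 279)), Pow(38, 3)), Rational(1, 2)), Mul(-1, 364985)) = Add(Pow(Add(Add(-4, -279), 54872), Rational(1, 2)), -364985) = Add(Pow(Add(-283, 54872), Rational(1, 2)), -364985) = Add(Pow(54589, Rational(1, 2)), -364985) = Add(-364985, Pow(54589, Rational(1, 2)))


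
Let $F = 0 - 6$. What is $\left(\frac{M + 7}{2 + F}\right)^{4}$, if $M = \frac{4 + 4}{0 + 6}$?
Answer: $\frac{390625}{20736} \approx 18.838$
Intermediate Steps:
$M = \frac{4}{3}$ ($M = \frac{8}{6} = 8 \cdot \frac{1}{6} = \frac{4}{3} \approx 1.3333$)
$F = -6$ ($F = 0 - 6 = -6$)
$\left(\frac{M + 7}{2 + F}\right)^{4} = \left(\frac{\frac{4}{3} + 7}{2 - 6}\right)^{4} = \left(\frac{25}{3 \left(-4\right)}\right)^{4} = \left(\frac{25}{3} \left(- \frac{1}{4}\right)\right)^{4} = \left(- \frac{25}{12}\right)^{4} = \frac{390625}{20736}$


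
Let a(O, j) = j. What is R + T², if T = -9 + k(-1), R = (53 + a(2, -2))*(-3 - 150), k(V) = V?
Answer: -7703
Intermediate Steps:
R = -7803 (R = (53 - 2)*(-3 - 150) = 51*(-153) = -7803)
T = -10 (T = -9 - 1 = -10)
R + T² = -7803 + (-10)² = -7803 + 100 = -7703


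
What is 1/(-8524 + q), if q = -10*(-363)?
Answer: -1/4894 ≈ -0.00020433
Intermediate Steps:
q = 3630
1/(-8524 + q) = 1/(-8524 + 3630) = 1/(-4894) = -1/4894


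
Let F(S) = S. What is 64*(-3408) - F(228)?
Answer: -218340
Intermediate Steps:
64*(-3408) - F(228) = 64*(-3408) - 1*228 = -218112 - 228 = -218340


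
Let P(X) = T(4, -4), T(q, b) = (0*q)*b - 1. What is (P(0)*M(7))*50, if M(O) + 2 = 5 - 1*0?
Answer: -150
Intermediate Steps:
M(O) = 3 (M(O) = -2 + (5 - 1*0) = -2 + (5 + 0) = -2 + 5 = 3)
T(q, b) = -1 (T(q, b) = 0*b - 1 = 0 - 1 = -1)
P(X) = -1
(P(0)*M(7))*50 = -1*3*50 = -3*50 = -150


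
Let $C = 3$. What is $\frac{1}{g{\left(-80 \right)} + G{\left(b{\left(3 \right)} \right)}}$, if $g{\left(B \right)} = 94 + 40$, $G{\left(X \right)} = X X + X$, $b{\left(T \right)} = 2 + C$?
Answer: $\frac{1}{164} \approx 0.0060976$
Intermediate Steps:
$b{\left(T \right)} = 5$ ($b{\left(T \right)} = 2 + 3 = 5$)
$G{\left(X \right)} = X + X^{2}$ ($G{\left(X \right)} = X^{2} + X = X + X^{2}$)
$g{\left(B \right)} = 134$
$\frac{1}{g{\left(-80 \right)} + G{\left(b{\left(3 \right)} \right)}} = \frac{1}{134 + 5 \left(1 + 5\right)} = \frac{1}{134 + 5 \cdot 6} = \frac{1}{134 + 30} = \frac{1}{164}$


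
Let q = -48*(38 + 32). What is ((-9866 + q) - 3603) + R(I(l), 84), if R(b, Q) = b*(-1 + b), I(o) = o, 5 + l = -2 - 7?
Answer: -16619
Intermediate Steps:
l = -14 (l = -5 + (-2 - 7) = -5 - 9 = -14)
q = -3360 (q = -48*70 = -3360)
((-9866 + q) - 3603) + R(I(l), 84) = ((-9866 - 3360) - 3603) - 14*(-1 - 14) = (-13226 - 3603) - 14*(-15) = -16829 + 210 = -16619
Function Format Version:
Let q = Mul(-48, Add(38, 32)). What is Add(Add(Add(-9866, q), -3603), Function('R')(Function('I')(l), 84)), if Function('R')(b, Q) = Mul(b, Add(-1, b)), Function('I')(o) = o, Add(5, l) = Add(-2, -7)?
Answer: -16619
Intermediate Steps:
l = -14 (l = Add(-5, Add(-2, -7)) = Add(-5, -9) = -14)
q = -3360 (q = Mul(-48, 70) = -3360)
Add(Add(Add(-9866, q), -3603), Function('R')(Function('I')(l), 84)) = Add(Add(Add(-9866, -3360), -3603), Mul(-14, Add(-1, -14))) = Add(Add(-13226, -3603), Mul(-14, -15)) = Add(-16829, 210) = -16619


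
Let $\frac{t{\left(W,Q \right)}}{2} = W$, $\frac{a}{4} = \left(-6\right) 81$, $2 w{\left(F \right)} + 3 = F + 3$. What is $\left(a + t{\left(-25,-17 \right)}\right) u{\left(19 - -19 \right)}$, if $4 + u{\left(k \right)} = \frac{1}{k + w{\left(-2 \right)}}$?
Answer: $\frac{293118}{37} \approx 7922.1$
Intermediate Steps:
$w{\left(F \right)} = \frac{F}{2}$ ($w{\left(F \right)} = - \frac{3}{2} + \frac{F + 3}{2} = - \frac{3}{2} + \frac{3 + F}{2} = - \frac{3}{2} + \left(\frac{3}{2} + \frac{F}{2}\right) = \frac{F}{2}$)
$a = -1944$ ($a = 4 \left(\left(-6\right) 81\right) = 4 \left(-486\right) = -1944$)
$t{\left(W,Q \right)} = 2 W$
$u{\left(k \right)} = -4 + \frac{1}{-1 + k}$ ($u{\left(k \right)} = -4 + \frac{1}{k + \frac{1}{2} \left(-2\right)} = -4 + \frac{1}{k - 1} = -4 + \frac{1}{-1 + k}$)
$\left(a + t{\left(-25,-17 \right)}\right) u{\left(19 - -19 \right)} = \left(-1944 + 2 \left(-25\right)\right) \frac{5 - 4 \left(19 - -19\right)}{-1 + \left(19 - -19\right)} = \left(-1944 - 50\right) \frac{5 - 4 \left(19 + 19\right)}{-1 + \left(19 + 19\right)} = - 1994 \frac{5 - 152}{-1 + 38} = - 1994 \frac{5 - 152}{37} = - 1994 \cdot \frac{1}{37} \left(-147\right) = \left(-1994\right) \left(- \frac{147}{37}\right) = \frac{293118}{37}$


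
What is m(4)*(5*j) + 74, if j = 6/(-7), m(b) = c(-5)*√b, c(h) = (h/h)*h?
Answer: 818/7 ≈ 116.86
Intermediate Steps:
c(h) = h (c(h) = 1*h = h)
m(b) = -5*√b
j = -6/7 (j = 6*(-⅐) = -6/7 ≈ -0.85714)
m(4)*(5*j) + 74 = (-5*√4)*(5*(-6/7)) + 74 = -5*2*(-30/7) + 74 = -10*(-30/7) + 74 = 300/7 + 74 = 818/7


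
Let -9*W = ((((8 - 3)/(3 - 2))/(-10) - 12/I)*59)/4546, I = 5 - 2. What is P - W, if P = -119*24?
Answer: -25966811/9092 ≈ -2856.0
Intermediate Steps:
I = 3
P = -2856
W = 59/9092 (W = -(((8 - 3)/(3 - 2))/(-10) - 12/3)*59/(9*4546) = -((5/1)*(-⅒) - 12*⅓)*59/(9*4546) = -((5*1)*(-⅒) - 4)*59/(9*4546) = -(5*(-⅒) - 4)*59/(9*4546) = -(-½ - 4)*59/(9*4546) = -(-9/2*59)/(9*4546) = -(-59)/(2*4546) = -⅑*(-531/9092) = 59/9092 ≈ 0.0064892)
P - W = -2856 - 1*59/9092 = -2856 - 59/9092 = -25966811/9092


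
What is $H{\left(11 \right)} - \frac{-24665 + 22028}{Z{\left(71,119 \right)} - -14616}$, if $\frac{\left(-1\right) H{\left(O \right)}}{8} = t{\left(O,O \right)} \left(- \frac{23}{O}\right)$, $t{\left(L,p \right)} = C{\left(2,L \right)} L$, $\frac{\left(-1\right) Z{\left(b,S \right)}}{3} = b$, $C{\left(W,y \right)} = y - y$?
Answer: $\frac{879}{4801} \approx 0.18309$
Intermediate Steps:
$C{\left(W,y \right)} = 0$
$Z{\left(b,S \right)} = - 3 b$
$t{\left(L,p \right)} = 0$ ($t{\left(L,p \right)} = 0 L = 0$)
$H{\left(O \right)} = 0$ ($H{\left(O \right)} = - 8 \cdot 0 \left(- \frac{23}{O}\right) = \left(-8\right) 0 = 0$)
$H{\left(11 \right)} - \frac{-24665 + 22028}{Z{\left(71,119 \right)} - -14616} = 0 - \frac{-24665 + 22028}{\left(-3\right) 71 - -14616} = 0 - - \frac{2637}{-213 + 14616} = 0 - - \frac{2637}{14403} = 0 - \left(-2637\right) \frac{1}{14403} = 0 - - \frac{879}{4801} = 0 + \frac{879}{4801} = \frac{879}{4801}$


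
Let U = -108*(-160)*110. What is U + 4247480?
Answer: 6148280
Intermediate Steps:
U = 1900800 (U = 17280*110 = 1900800)
U + 4247480 = 1900800 + 4247480 = 6148280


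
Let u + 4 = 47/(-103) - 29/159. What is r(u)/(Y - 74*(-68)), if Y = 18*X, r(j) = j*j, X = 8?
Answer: 721392128/173529365463 ≈ 0.0041572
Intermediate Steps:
u = -75968/16377 (u = -4 + (47/(-103) - 29/159) = -4 + (47*(-1/103) - 29*1/159) = -4 + (-47/103 - 29/159) = -4 - 10460/16377 = -75968/16377 ≈ -4.6387)
r(j) = j**2
Y = 144 (Y = 18*8 = 144)
r(u)/(Y - 74*(-68)) = (-75968/16377)**2/(144 - 74*(-68)) = 5771137024/(268206129*(144 + 5032)) = (5771137024/268206129)/5176 = (5771137024/268206129)*(1/5176) = 721392128/173529365463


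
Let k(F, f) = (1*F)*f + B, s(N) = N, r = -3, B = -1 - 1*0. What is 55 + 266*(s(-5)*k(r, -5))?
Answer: -18565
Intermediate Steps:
B = -1 (B = -1 + 0 = -1)
k(F, f) = -1 + F*f (k(F, f) = (1*F)*f - 1 = F*f - 1 = -1 + F*f)
55 + 266*(s(-5)*k(r, -5)) = 55 + 266*(-5*(-1 - 3*(-5))) = 55 + 266*(-5*(-1 + 15)) = 55 + 266*(-5*14) = 55 + 266*(-70) = 55 - 18620 = -18565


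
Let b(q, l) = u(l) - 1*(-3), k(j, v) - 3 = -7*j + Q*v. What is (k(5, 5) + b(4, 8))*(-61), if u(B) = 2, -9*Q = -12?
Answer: 3721/3 ≈ 1240.3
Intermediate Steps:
Q = 4/3 (Q = -⅑*(-12) = 4/3 ≈ 1.3333)
k(j, v) = 3 - 7*j + 4*v/3 (k(j, v) = 3 + (-7*j + 4*v/3) = 3 - 7*j + 4*v/3)
b(q, l) = 5 (b(q, l) = 2 - 1*(-3) = 2 + 3 = 5)
(k(5, 5) + b(4, 8))*(-61) = ((3 - 7*5 + (4/3)*5) + 5)*(-61) = ((3 - 35 + 20/3) + 5)*(-61) = (-76/3 + 5)*(-61) = -61/3*(-61) = 3721/3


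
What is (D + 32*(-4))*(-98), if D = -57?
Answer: 18130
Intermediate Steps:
(D + 32*(-4))*(-98) = (-57 + 32*(-4))*(-98) = (-57 - 128)*(-98) = -185*(-98) = 18130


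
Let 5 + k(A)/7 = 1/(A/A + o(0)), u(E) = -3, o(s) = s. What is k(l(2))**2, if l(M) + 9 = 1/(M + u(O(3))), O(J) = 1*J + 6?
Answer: 784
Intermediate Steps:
O(J) = 6 + J (O(J) = J + 6 = 6 + J)
l(M) = -9 + 1/(-3 + M) (l(M) = -9 + 1/(M - 3) = -9 + 1/(-3 + M))
k(A) = -28 (k(A) = -35 + 7/(A/A + 0) = -35 + 7/(1 + 0) = -35 + 7/1 = -35 + 7*1 = -35 + 7 = -28)
k(l(2))**2 = (-28)**2 = 784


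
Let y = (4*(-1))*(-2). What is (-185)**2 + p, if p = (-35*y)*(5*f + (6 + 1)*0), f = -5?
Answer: 41225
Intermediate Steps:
y = 8 (y = -4*(-2) = 8)
p = 7000 (p = (-35*8)*(5*(-5) + (6 + 1)*0) = -280*(-25 + 7*0) = -280*(-25 + 0) = -280*(-25) = 7000)
(-185)**2 + p = (-185)**2 + 7000 = 34225 + 7000 = 41225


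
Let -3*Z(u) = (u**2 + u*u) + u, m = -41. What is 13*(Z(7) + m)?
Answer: -988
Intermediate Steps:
Z(u) = -2*u**2/3 - u/3 (Z(u) = -((u**2 + u*u) + u)/3 = -((u**2 + u**2) + u)/3 = -(2*u**2 + u)/3 = -(u + 2*u**2)/3 = -2*u**2/3 - u/3)
13*(Z(7) + m) = 13*(-1/3*7*(1 + 2*7) - 41) = 13*(-1/3*7*(1 + 14) - 41) = 13*(-1/3*7*15 - 41) = 13*(-35 - 41) = 13*(-76) = -988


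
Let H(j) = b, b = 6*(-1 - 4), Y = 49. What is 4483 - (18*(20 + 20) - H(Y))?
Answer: 3733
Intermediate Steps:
b = -30 (b = 6*(-5) = -30)
H(j) = -30
4483 - (18*(20 + 20) - H(Y)) = 4483 - (18*(20 + 20) - 1*(-30)) = 4483 - (18*40 + 30) = 4483 - (720 + 30) = 4483 - 1*750 = 4483 - 750 = 3733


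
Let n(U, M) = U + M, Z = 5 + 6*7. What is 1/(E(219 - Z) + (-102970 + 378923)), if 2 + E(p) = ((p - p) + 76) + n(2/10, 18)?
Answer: 5/1380226 ≈ 3.6226e-6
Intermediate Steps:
Z = 47 (Z = 5 + 42 = 47)
n(U, M) = M + U
E(p) = 461/5 (E(p) = -2 + (((p - p) + 76) + (18 + 2/10)) = -2 + ((0 + 76) + (18 + 2*(⅒))) = -2 + (76 + (18 + ⅕)) = -2 + (76 + 91/5) = -2 + 471/5 = 461/5)
1/(E(219 - Z) + (-102970 + 378923)) = 1/(461/5 + (-102970 + 378923)) = 1/(461/5 + 275953) = 1/(1380226/5) = 5/1380226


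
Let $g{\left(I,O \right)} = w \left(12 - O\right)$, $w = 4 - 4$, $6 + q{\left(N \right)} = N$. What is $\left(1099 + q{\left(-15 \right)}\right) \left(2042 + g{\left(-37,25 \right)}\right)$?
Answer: $2201276$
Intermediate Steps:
$q{\left(N \right)} = -6 + N$
$w = 0$ ($w = 4 - 4 = 0$)
$g{\left(I,O \right)} = 0$ ($g{\left(I,O \right)} = 0 \left(12 - O\right) = 0$)
$\left(1099 + q{\left(-15 \right)}\right) \left(2042 + g{\left(-37,25 \right)}\right) = \left(1099 - 21\right) \left(2042 + 0\right) = \left(1099 - 21\right) 2042 = 1078 \cdot 2042 = 2201276$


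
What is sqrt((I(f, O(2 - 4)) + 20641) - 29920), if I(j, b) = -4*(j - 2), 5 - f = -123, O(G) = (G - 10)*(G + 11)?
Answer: 3*I*sqrt(1087) ≈ 98.909*I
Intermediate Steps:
O(G) = (-10 + G)*(11 + G)
f = 128 (f = 5 - 1*(-123) = 5 + 123 = 128)
I(j, b) = 8 - 4*j (I(j, b) = -4*(-2 + j) = 8 - 4*j)
sqrt((I(f, O(2 - 4)) + 20641) - 29920) = sqrt(((8 - 4*128) + 20641) - 29920) = sqrt(((8 - 512) + 20641) - 29920) = sqrt((-504 + 20641) - 29920) = sqrt(20137 - 29920) = sqrt(-9783) = 3*I*sqrt(1087)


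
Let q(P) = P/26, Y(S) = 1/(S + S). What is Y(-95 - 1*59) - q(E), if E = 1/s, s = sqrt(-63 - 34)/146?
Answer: -1/308 + 73*I*sqrt(97)/1261 ≈ -0.0032468 + 0.57016*I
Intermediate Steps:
Y(S) = 1/(2*S)
s = I*sqrt(97)/146 (s = sqrt(-97)*(1/146) = (I*sqrt(97))*(1/146) = I*sqrt(97)/146 ≈ 0.067458*I)
E = -146*I*sqrt(97)/97 (E = 1/(I*sqrt(97)/146) = -146*I*sqrt(97)/97 ≈ -14.824*I)
q(P) = P/26 (q(P) = P*(1/26) = P/26)
Y(-95 - 1*59) - q(E) = 1/(2*(-95 - 1*59)) - (-146*I*sqrt(97)/97)/26 = 1/(2*(-95 - 59)) - (-73)*I*sqrt(97)/1261 = (1/2)/(-154) + 73*I*sqrt(97)/1261 = (1/2)*(-1/154) + 73*I*sqrt(97)/1261 = -1/308 + 73*I*sqrt(97)/1261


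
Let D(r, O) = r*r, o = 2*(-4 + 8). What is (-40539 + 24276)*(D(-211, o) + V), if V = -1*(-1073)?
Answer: -741495222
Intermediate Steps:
V = 1073
o = 8 (o = 2*4 = 8)
D(r, O) = r**2
(-40539 + 24276)*(D(-211, o) + V) = (-40539 + 24276)*((-211)**2 + 1073) = -16263*(44521 + 1073) = -16263*45594 = -741495222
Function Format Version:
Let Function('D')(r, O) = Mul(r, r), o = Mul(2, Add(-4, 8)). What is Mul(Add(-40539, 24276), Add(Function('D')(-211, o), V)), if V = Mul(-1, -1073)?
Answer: -741495222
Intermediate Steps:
V = 1073
o = 8 (o = Mul(2, 4) = 8)
Function('D')(r, O) = Pow(r, 2)
Mul(Add(-40539, 24276), Add(Function('D')(-211, o), V)) = Mul(Add(-40539, 24276), Add(Pow(-211, 2), 1073)) = Mul(-16263, Add(44521, 1073)) = Mul(-16263, 45594) = -741495222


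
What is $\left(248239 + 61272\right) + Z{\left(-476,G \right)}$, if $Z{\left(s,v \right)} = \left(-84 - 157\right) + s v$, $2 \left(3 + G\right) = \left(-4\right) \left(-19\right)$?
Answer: $292610$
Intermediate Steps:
$G = 35$ ($G = -3 + \frac{\left(-4\right) \left(-19\right)}{2} = -3 + \frac{1}{2} \cdot 76 = -3 + 38 = 35$)
$Z{\left(s,v \right)} = -241 + s v$
$\left(248239 + 61272\right) + Z{\left(-476,G \right)} = \left(248239 + 61272\right) - 16901 = 309511 - 16901 = 292610$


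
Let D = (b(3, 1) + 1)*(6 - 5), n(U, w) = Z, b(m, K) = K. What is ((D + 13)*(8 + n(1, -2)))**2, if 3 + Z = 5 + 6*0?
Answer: 22500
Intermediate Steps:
Z = 2 (Z = -3 + (5 + 6*0) = -3 + (5 + 0) = -3 + 5 = 2)
n(U, w) = 2
D = 2 (D = (1 + 1)*(6 - 5) = 2*1 = 2)
((D + 13)*(8 + n(1, -2)))**2 = ((2 + 13)*(8 + 2))**2 = (15*10)**2 = 150**2 = 22500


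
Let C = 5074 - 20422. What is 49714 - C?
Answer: 65062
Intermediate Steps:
C = -15348
49714 - C = 49714 - 1*(-15348) = 49714 + 15348 = 65062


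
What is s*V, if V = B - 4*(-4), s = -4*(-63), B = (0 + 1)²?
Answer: 4284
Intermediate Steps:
B = 1 (B = 1² = 1)
s = 252
V = 17 (V = 1 - 4*(-4) = 1 - 1*(-16) = 1 + 16 = 17)
s*V = 252*17 = 4284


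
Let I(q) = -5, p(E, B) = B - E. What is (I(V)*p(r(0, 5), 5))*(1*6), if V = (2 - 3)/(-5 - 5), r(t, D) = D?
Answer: 0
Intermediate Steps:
V = ⅒ (V = -1/(-10) = -1*(-⅒) = ⅒ ≈ 0.10000)
(I(V)*p(r(0, 5), 5))*(1*6) = (-5*(5 - 1*5))*(1*6) = -5*(5 - 5)*6 = -5*0*6 = 0*6 = 0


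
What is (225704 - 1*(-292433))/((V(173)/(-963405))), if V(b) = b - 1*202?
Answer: 499175776485/29 ≈ 1.7213e+10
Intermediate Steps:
V(b) = -202 + b (V(b) = b - 202 = -202 + b)
(225704 - 1*(-292433))/((V(173)/(-963405))) = (225704 - 1*(-292433))/(((-202 + 173)/(-963405))) = (225704 + 292433)/((-29*(-1/963405))) = 518137/(29/963405) = 518137*(963405/29) = 499175776485/29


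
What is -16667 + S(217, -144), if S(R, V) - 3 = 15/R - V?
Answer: -3584825/217 ≈ -16520.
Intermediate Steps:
S(R, V) = 3 - V + 15/R (S(R, V) = 3 + (15/R - V) = 3 + (-V + 15/R) = 3 - V + 15/R)
-16667 + S(217, -144) = -16667 + (3 - 1*(-144) + 15/217) = -16667 + (3 + 144 + 15*(1/217)) = -16667 + (3 + 144 + 15/217) = -16667 + 31914/217 = -3584825/217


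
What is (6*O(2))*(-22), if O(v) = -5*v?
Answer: 1320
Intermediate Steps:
(6*O(2))*(-22) = (6*(-5*2))*(-22) = (6*(-10))*(-22) = -60*(-22) = 1320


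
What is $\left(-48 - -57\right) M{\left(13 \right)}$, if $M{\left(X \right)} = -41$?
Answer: $-369$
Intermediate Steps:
$\left(-48 - -57\right) M{\left(13 \right)} = \left(-48 - -57\right) \left(-41\right) = \left(-48 + 57\right) \left(-41\right) = 9 \left(-41\right) = -369$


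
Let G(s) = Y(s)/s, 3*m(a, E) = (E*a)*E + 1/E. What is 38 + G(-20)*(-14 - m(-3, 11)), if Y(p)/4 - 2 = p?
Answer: 4654/11 ≈ 423.09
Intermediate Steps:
Y(p) = 8 + 4*p
m(a, E) = 1/(3*E) + a*E²/3 (m(a, E) = ((E*a)*E + 1/E)/3 = (a*E² + 1/E)/3 = (1/E + a*E²)/3 = 1/(3*E) + a*E²/3)
G(s) = (8 + 4*s)/s
38 + G(-20)*(-14 - m(-3, 11)) = 38 + (4 + 8/(-20))*(-14 - (1 - 3*11³)/(3*11)) = 38 + (4 + 8*(-1/20))*(-14 - (1 - 3*1331)/(3*11)) = 38 + (4 - ⅖)*(-14 - (1 - 3993)/(3*11)) = 38 + 18*(-14 - (-3992)/(3*11))/5 = 38 + 18*(-14 - 1*(-3992/33))/5 = 38 + 18*(-14 + 3992/33)/5 = 38 + (18/5)*(3530/33) = 38 + 4236/11 = 4654/11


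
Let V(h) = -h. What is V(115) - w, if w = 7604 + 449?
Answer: -8168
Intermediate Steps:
w = 8053
V(115) - w = -1*115 - 1*8053 = -115 - 8053 = -8168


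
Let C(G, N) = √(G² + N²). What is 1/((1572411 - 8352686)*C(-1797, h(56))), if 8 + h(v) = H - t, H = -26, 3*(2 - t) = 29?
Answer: -3*√29069122/197096641168550 ≈ -8.2065e-11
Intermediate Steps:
t = -23/3 (t = 2 - ⅓*29 = 2 - 29/3 = -23/3 ≈ -7.6667)
h(v) = -79/3 (h(v) = -8 + (-26 - 1*(-23/3)) = -8 + (-26 + 23/3) = -8 - 55/3 = -79/3)
1/((1572411 - 8352686)*C(-1797, h(56))) = 1/((1572411 - 8352686)*(√((-1797)² + (-79/3)²))) = 1/((-6780275)*(√(3229209 + 6241/9))) = -3*√29069122/29069122/6780275 = -3*√29069122/197096641168550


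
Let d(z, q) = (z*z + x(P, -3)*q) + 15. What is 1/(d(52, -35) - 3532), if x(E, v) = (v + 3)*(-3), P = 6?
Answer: -1/813 ≈ -0.0012300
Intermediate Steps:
x(E, v) = -9 - 3*v (x(E, v) = (3 + v)*(-3) = -9 - 3*v)
d(z, q) = 15 + z² (d(z, q) = (z*z + (-9 - 3*(-3))*q) + 15 = (z² + (-9 + 9)*q) + 15 = (z² + 0*q) + 15 = (z² + 0) + 15 = z² + 15 = 15 + z²)
1/(d(52, -35) - 3532) = 1/((15 + 52²) - 3532) = 1/((15 + 2704) - 3532) = 1/(2719 - 3532) = 1/(-813) = -1/813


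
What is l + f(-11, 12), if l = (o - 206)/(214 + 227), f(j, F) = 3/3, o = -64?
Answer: 19/49 ≈ 0.38775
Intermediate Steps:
f(j, F) = 1 (f(j, F) = 3*(⅓) = 1)
l = -30/49 (l = (-64 - 206)/(214 + 227) = -270/441 = -270*1/441 = -30/49 ≈ -0.61224)
l + f(-11, 12) = -30/49 + 1 = 19/49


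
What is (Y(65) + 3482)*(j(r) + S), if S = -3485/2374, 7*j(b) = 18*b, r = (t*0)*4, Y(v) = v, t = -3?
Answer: -12361295/2374 ≈ -5206.9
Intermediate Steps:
r = 0 (r = -3*0*4 = 0*4 = 0)
j(b) = 18*b/7 (j(b) = (18*b)/7 = 18*b/7)
S = -3485/2374 (S = -3485*1/2374 = -3485/2374 ≈ -1.4680)
(Y(65) + 3482)*(j(r) + S) = (65 + 3482)*((18/7)*0 - 3485/2374) = 3547*(0 - 3485/2374) = 3547*(-3485/2374) = -12361295/2374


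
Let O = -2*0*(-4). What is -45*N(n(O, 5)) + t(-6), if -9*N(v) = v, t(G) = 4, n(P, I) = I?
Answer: 29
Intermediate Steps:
O = 0 (O = 0*(-4) = 0)
N(v) = -v/9
-45*N(n(O, 5)) + t(-6) = -(-5)*5 + 4 = -45*(-5/9) + 4 = 25 + 4 = 29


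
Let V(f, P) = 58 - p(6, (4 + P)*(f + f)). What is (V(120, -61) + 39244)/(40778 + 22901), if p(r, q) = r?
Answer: 39296/63679 ≈ 0.61709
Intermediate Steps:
V(f, P) = 52 (V(f, P) = 58 - 1*6 = 58 - 6 = 52)
(V(120, -61) + 39244)/(40778 + 22901) = (52 + 39244)/(40778 + 22901) = 39296/63679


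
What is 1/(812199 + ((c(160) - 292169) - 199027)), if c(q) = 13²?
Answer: 1/321172 ≈ 3.1136e-6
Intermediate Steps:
c(q) = 169
1/(812199 + ((c(160) - 292169) - 199027)) = 1/(812199 + ((169 - 292169) - 199027)) = 1/(812199 + (-292000 - 199027)) = 1/(812199 - 491027) = 1/321172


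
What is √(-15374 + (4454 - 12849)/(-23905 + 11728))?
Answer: I*√253282686459/4059 ≈ 123.99*I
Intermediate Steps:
√(-15374 + (4454 - 12849)/(-23905 + 11728)) = √(-15374 - 8395/(-12177)) = √(-15374 - 8395*(-1/12177)) = √(-15374 + 8395/12177) = √(-187200803/12177) = I*√253282686459/4059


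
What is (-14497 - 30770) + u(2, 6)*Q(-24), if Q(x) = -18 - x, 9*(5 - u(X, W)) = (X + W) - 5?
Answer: -45239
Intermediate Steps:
u(X, W) = 50/9 - W/9 - X/9 (u(X, W) = 5 - ((X + W) - 5)/9 = 5 - ((W + X) - 5)/9 = 5 - (-5 + W + X)/9 = 5 + (5/9 - W/9 - X/9) = 50/9 - W/9 - X/9)
(-14497 - 30770) + u(2, 6)*Q(-24) = (-14497 - 30770) + (50/9 - ⅑*6 - ⅑*2)*(-18 - 1*(-24)) = -45267 + (50/9 - ⅔ - 2/9)*(-18 + 24) = -45267 + (14/3)*6 = -45267 + 28 = -45239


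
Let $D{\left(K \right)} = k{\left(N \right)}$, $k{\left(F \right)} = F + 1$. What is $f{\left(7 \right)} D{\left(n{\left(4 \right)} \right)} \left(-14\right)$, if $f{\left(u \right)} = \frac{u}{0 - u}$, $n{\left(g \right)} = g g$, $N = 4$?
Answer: $70$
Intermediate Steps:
$k{\left(F \right)} = 1 + F$
$n{\left(g \right)} = g^{2}$
$D{\left(K \right)} = 5$ ($D{\left(K \right)} = 1 + 4 = 5$)
$f{\left(u \right)} = -1$ ($f{\left(u \right)} = \frac{u}{\left(-1\right) u} = u \left(- \frac{1}{u}\right) = -1$)
$f{\left(7 \right)} D{\left(n{\left(4 \right)} \right)} \left(-14\right) = \left(-1\right) 5 \left(-14\right) = \left(-5\right) \left(-14\right) = 70$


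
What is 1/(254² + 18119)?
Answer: 1/82635 ≈ 1.2101e-5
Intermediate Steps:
1/(254² + 18119) = 1/(64516 + 18119) = 1/82635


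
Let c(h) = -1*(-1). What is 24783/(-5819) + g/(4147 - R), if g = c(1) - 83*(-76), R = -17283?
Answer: -44944329/11336470 ≈ -3.9646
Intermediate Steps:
c(h) = 1
g = 6309 (g = 1 - 83*(-76) = 1 + 6308 = 6309)
24783/(-5819) + g/(4147 - R) = 24783/(-5819) + 6309/(4147 - 1*(-17283)) = 24783*(-1/5819) + 6309/(4147 + 17283) = -2253/529 + 6309/21430 = -44944329/11336470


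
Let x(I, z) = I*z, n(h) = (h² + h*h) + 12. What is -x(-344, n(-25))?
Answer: 434128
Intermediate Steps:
n(h) = 12 + 2*h² (n(h) = (h² + h²) + 12 = 2*h² + 12 = 12 + 2*h²)
-x(-344, n(-25)) = -(-344)*(12 + 2*(-25)²) = -(-344)*(12 + 2*625) = -(-344)*(12 + 1250) = -(-344)*1262 = -1*(-434128) = 434128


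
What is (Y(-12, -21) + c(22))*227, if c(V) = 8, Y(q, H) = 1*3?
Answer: 2497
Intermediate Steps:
Y(q, H) = 3
(Y(-12, -21) + c(22))*227 = (3 + 8)*227 = 11*227 = 2497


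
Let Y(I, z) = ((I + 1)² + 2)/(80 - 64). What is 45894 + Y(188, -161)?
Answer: 770027/16 ≈ 48127.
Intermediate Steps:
Y(I, z) = ⅛ + (1 + I)²/16 (Y(I, z) = ((1 + I)² + 2)/16 = (2 + (1 + I)²)*(1/16) = ⅛ + (1 + I)²/16)
45894 + Y(188, -161) = 45894 + (⅛ + (1 + 188)²/16) = 45894 + (⅛ + (1/16)*189²) = 45894 + (⅛ + (1/16)*35721) = 45894 + (⅛ + 35721/16) = 45894 + 35723/16 = 770027/16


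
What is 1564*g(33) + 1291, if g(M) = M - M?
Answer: 1291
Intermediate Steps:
g(M) = 0
1564*g(33) + 1291 = 1564*0 + 1291 = 0 + 1291 = 1291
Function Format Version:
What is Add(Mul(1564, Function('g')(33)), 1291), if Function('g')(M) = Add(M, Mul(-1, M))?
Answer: 1291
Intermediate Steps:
Function('g')(M) = 0
Add(Mul(1564, Function('g')(33)), 1291) = Add(Mul(1564, 0), 1291) = Add(0, 1291) = 1291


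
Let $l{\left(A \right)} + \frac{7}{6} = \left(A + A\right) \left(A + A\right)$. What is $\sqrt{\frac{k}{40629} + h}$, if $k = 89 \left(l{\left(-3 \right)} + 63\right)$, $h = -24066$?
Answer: $\frac{i \sqrt{158903075411326}}{81258} \approx 155.13 i$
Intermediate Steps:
$l{\left(A \right)} = - \frac{7}{6} + 4 A^{2}$ ($l{\left(A \right)} = - \frac{7}{6} + \left(A + A\right) \left(A + A\right) = - \frac{7}{6} + 2 A 2 A = - \frac{7}{6} + 4 A^{2}$)
$k = \frac{52243}{6}$ ($k = 89 \left(\left(- \frac{7}{6} + 4 \left(-3\right)^{2}\right) + 63\right) = 89 \left(\left(- \frac{7}{6} + 4 \cdot 9\right) + 63\right) = 89 \left(\left(- \frac{7}{6} + 36\right) + 63\right) = 89 \left(\frac{209}{6} + 63\right) = 89 \cdot \frac{587}{6} = \frac{52243}{6} \approx 8707.2$)
$\sqrt{\frac{k}{40629} + h} = \sqrt{\frac{52243}{6 \cdot 40629} - 24066} = \sqrt{\frac{52243}{6} \cdot \frac{1}{40629} - 24066} = \sqrt{\frac{52243}{243774} - 24066} = \sqrt{- \frac{5866612841}{243774}} = \frac{i \sqrt{158903075411326}}{81258}$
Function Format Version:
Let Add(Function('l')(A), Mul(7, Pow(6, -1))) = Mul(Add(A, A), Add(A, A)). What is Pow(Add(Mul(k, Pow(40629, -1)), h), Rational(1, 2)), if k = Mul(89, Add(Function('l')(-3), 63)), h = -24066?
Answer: Mul(Rational(1, 81258), I, Pow(158903075411326, Rational(1, 2))) ≈ Mul(155.13, I)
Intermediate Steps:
Function('l')(A) = Add(Rational(-7, 6), Mul(4, Pow(A, 2))) (Function('l')(A) = Add(Rational(-7, 6), Mul(Add(A, A), Add(A, A))) = Add(Rational(-7, 6), Mul(Mul(2, A), Mul(2, A))) = Add(Rational(-7, 6), Mul(4, Pow(A, 2))))
k = Rational(52243, 6) (k = Mul(89, Add(Add(Rational(-7, 6), Mul(4, Pow(-3, 2))), 63)) = Mul(89, Add(Add(Rational(-7, 6), Mul(4, 9)), 63)) = Mul(89, Add(Add(Rational(-7, 6), 36), 63)) = Mul(89, Add(Rational(209, 6), 63)) = Mul(89, Rational(587, 6)) = Rational(52243, 6) ≈ 8707.2)
Pow(Add(Mul(k, Pow(40629, -1)), h), Rational(1, 2)) = Pow(Add(Mul(Rational(52243, 6), Pow(40629, -1)), -24066), Rational(1, 2)) = Pow(Add(Mul(Rational(52243, 6), Rational(1, 40629)), -24066), Rational(1, 2)) = Pow(Add(Rational(52243, 243774), -24066), Rational(1, 2)) = Pow(Rational(-5866612841, 243774), Rational(1, 2)) = Mul(Rational(1, 81258), I, Pow(158903075411326, Rational(1, 2)))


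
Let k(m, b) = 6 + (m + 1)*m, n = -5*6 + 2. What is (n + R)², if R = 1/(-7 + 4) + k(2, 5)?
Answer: 2401/9 ≈ 266.78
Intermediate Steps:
n = -28 (n = -30 + 2 = -28)
k(m, b) = 6 + m*(1 + m) (k(m, b) = 6 + (1 + m)*m = 6 + m*(1 + m))
R = 35/3 (R = 1/(-7 + 4) + (6 + 2 + 2²) = 1/(-3) + (6 + 2 + 4) = -⅓ + 12 = 35/3 ≈ 11.667)
(n + R)² = (-28 + 35/3)² = (-49/3)² = 2401/9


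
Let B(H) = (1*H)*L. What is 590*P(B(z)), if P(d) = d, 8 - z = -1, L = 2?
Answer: 10620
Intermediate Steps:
z = 9 (z = 8 - 1*(-1) = 8 + 1 = 9)
B(H) = 2*H (B(H) = (1*H)*2 = H*2 = 2*H)
590*P(B(z)) = 590*(2*9) = 590*18 = 10620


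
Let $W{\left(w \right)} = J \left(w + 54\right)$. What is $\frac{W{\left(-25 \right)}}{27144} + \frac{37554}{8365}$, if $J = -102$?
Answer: $\frac{5716219}{1304940} \approx 4.3804$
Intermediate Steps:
$W{\left(w \right)} = -5508 - 102 w$ ($W{\left(w \right)} = - 102 \left(w + 54\right) = - 102 \left(54 + w\right) = -5508 - 102 w$)
$\frac{W{\left(-25 \right)}}{27144} + \frac{37554}{8365} = \frac{-5508 - -2550}{27144} + \frac{37554}{8365} = \left(-5508 + 2550\right) \frac{1}{27144} + 37554 \cdot \frac{1}{8365} = \left(-2958\right) \frac{1}{27144} + \frac{37554}{8365} = - \frac{17}{156} + \frac{37554}{8365} = \frac{5716219}{1304940}$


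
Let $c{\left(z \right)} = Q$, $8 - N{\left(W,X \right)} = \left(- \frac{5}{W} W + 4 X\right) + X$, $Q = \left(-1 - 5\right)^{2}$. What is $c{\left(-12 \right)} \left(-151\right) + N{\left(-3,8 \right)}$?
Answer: $-5463$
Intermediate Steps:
$Q = 36$ ($Q = \left(-6\right)^{2} = 36$)
$N{\left(W,X \right)} = 13 - 5 X$ ($N{\left(W,X \right)} = 8 - \left(\left(- \frac{5}{W} W + 4 X\right) + X\right) = 8 - \left(\left(-5 + 4 X\right) + X\right) = 8 - \left(-5 + 5 X\right) = 13 - 5 X$)
$c{\left(z \right)} = 36$
$c{\left(-12 \right)} \left(-151\right) + N{\left(-3,8 \right)} = 36 \left(-151\right) + \left(13 - 40\right) = -5436 + \left(13 - 40\right) = -5436 - 27 = -5463$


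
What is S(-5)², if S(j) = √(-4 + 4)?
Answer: 0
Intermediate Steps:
S(j) = 0 (S(j) = √0 = 0)
S(-5)² = 0² = 0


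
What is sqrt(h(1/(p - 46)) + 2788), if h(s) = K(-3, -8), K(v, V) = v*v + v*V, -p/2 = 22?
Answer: sqrt(2821) ≈ 53.113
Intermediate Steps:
p = -44 (p = -2*22 = -44)
K(v, V) = v**2 + V*v
h(s) = 33 (h(s) = -3*(-8 - 3) = -3*(-11) = 33)
sqrt(h(1/(p - 46)) + 2788) = sqrt(33 + 2788) = sqrt(2821)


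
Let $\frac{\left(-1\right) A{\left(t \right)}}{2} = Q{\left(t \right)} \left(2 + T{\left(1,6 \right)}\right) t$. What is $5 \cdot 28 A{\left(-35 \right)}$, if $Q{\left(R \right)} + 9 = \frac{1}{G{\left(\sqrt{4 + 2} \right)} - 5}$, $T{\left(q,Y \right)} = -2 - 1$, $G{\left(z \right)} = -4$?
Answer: $\frac{803600}{9} \approx 89289.0$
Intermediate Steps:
$T{\left(q,Y \right)} = -3$ ($T{\left(q,Y \right)} = -2 - 1 = -3$)
$Q{\left(R \right)} = - \frac{82}{9}$ ($Q{\left(R \right)} = -9 + \frac{1}{-4 - 5} = -9 + \frac{1}{-9} = -9 - \frac{1}{9} = - \frac{82}{9}$)
$A{\left(t \right)} = - \frac{164 t}{9}$ ($A{\left(t \right)} = - 2 \left(- \frac{82 \left(2 - 3\right) t}{9}\right) = - 2 \left(- \frac{82 \left(- t\right)}{9}\right) = - 2 \frac{82 t}{9} = - \frac{164 t}{9}$)
$5 \cdot 28 A{\left(-35 \right)} = 5 \cdot 28 \left(\left(- \frac{164}{9}\right) \left(-35\right)\right) = 140 \cdot \frac{5740}{9} = \frac{803600}{9}$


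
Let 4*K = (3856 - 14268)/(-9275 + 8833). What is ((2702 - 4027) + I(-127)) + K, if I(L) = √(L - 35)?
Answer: -583047/442 + 9*I*√2 ≈ -1319.1 + 12.728*I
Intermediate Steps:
I(L) = √(-35 + L)
K = 2603/442 (K = ((3856 - 14268)/(-9275 + 8833))/4 = (-10412/(-442))/4 = (-10412*(-1/442))/4 = (¼)*(5206/221) = 2603/442 ≈ 5.8891)
((2702 - 4027) + I(-127)) + K = ((2702 - 4027) + √(-35 - 127)) + 2603/442 = (-1325 + √(-162)) + 2603/442 = (-1325 + 9*I*√2) + 2603/442 = -583047/442 + 9*I*√2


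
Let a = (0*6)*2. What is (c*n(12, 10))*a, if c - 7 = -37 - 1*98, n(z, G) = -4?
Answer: 0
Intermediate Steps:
c = -128 (c = 7 + (-37 - 1*98) = 7 + (-37 - 98) = 7 - 135 = -128)
a = 0 (a = 0*2 = 0)
(c*n(12, 10))*a = -128*(-4)*0 = 512*0 = 0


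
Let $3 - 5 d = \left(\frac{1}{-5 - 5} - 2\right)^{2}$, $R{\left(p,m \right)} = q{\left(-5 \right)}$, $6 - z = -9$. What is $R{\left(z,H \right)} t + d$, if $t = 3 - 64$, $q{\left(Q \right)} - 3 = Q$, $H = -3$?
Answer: $\frac{60859}{500} \approx 121.72$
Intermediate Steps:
$z = 15$ ($z = 6 - -9 = 6 + 9 = 15$)
$q{\left(Q \right)} = 3 + Q$
$R{\left(p,m \right)} = -2$ ($R{\left(p,m \right)} = 3 - 5 = -2$)
$t = -61$
$d = - \frac{141}{500}$ ($d = \frac{3}{5} - \frac{\left(\frac{1}{-5 - 5} - 2\right)^{2}}{5} = \frac{3}{5} - \frac{\left(\frac{1}{-10} - 2\right)^{2}}{5} = \frac{3}{5} - \frac{\left(- \frac{1}{10} - 2\right)^{2}}{5} = \frac{3}{5} - \frac{\left(- \frac{21}{10}\right)^{2}}{5} = \frac{3}{5} - \frac{441}{500} = - \frac{141}{500} \approx -0.282$)
$R{\left(z,H \right)} t + d = \left(-2\right) \left(-61\right) - \frac{141}{500} = 122 - \frac{141}{500} = \frac{60859}{500}$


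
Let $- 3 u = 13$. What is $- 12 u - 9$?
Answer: $43$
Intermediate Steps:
$u = - \frac{13}{3}$ ($u = \left(- \frac{1}{3}\right) 13 = - \frac{13}{3} \approx -4.3333$)
$- 12 u - 9 = \left(-12\right) \left(- \frac{13}{3}\right) - 9 = 52 - 9 = 43$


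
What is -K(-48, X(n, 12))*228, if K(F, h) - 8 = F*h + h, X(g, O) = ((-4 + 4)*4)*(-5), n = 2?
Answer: -1824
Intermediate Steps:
X(g, O) = 0 (X(g, O) = (0*4)*(-5) = 0*(-5) = 0)
K(F, h) = 8 + h + F*h (K(F, h) = 8 + (F*h + h) = 8 + (h + F*h) = 8 + h + F*h)
-K(-48, X(n, 12))*228 = -(8 + 0 - 48*0)*228 = -(8 + 0 + 0)*228 = -1*8*228 = -8*228 = -1824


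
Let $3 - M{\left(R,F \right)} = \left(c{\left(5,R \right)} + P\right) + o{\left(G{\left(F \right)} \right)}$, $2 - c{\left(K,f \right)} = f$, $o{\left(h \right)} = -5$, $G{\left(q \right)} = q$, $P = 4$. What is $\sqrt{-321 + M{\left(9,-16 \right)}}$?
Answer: $i \sqrt{310} \approx 17.607 i$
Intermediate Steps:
$c{\left(K,f \right)} = 2 - f$
$M{\left(R,F \right)} = 2 + R$ ($M{\left(R,F \right)} = 3 - \left(\left(\left(2 - R\right) + 4\right) - 5\right) = 3 - \left(\left(6 - R\right) - 5\right) = 3 - \left(1 - R\right) = 3 + \left(-1 + R\right) = 2 + R$)
$\sqrt{-321 + M{\left(9,-16 \right)}} = \sqrt{-321 + \left(2 + 9\right)} = \sqrt{-321 + 11} = \sqrt{-310} = i \sqrt{310}$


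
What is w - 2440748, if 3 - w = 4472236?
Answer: -6912981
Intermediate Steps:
w = -4472233 (w = 3 - 1*4472236 = 3 - 4472236 = -4472233)
w - 2440748 = -4472233 - 2440748 = -6912981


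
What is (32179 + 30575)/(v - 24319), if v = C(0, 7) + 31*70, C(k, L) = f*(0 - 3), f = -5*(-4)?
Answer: -20918/7403 ≈ -2.8256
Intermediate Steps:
f = 20
C(k, L) = -60 (C(k, L) = 20*(0 - 3) = 20*(-3) = -60)
v = 2110 (v = -60 + 31*70 = -60 + 2170 = 2110)
(32179 + 30575)/(v - 24319) = (32179 + 30575)/(2110 - 24319) = 62754/(-22209) = 62754*(-1/22209) = -20918/7403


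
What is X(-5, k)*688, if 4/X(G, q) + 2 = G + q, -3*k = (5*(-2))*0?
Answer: -2752/7 ≈ -393.14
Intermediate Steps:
k = 0 (k = -5*(-2)*0/3 = -(-10)*0/3 = -1/3*0 = 0)
X(G, q) = 4/(-2 + G + q) (X(G, q) = 4/(-2 + (G + q)) = 4/(-2 + G + q))
X(-5, k)*688 = (4/(-2 - 5 + 0))*688 = (4/(-7))*688 = (4*(-1/7))*688 = -4/7*688 = -2752/7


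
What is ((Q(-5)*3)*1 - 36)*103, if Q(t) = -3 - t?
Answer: -3090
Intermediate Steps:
((Q(-5)*3)*1 - 36)*103 = (((-3 - 1*(-5))*3)*1 - 36)*103 = (((-3 + 5)*3)*1 - 36)*103 = ((2*3)*1 - 36)*103 = (6*1 - 36)*103 = (6 - 36)*103 = -30*103 = -3090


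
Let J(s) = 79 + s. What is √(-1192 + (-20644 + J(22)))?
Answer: 3*I*√2415 ≈ 147.43*I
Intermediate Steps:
√(-1192 + (-20644 + J(22))) = √(-1192 + (-20644 + (79 + 22))) = √(-1192 + (-20644 + 101)) = √(-1192 - 20543) = √(-21735) = 3*I*√2415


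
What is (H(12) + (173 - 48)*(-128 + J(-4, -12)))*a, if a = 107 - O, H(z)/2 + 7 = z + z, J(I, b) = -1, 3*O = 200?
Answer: -1947011/3 ≈ -6.4900e+5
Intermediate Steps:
O = 200/3 (O = (⅓)*200 = 200/3 ≈ 66.667)
H(z) = -14 + 4*z (H(z) = -14 + 2*(z + z) = -14 + 2*(2*z) = -14 + 4*z)
a = 121/3 (a = 107 - 1*200/3 = 107 - 200/3 = 121/3 ≈ 40.333)
(H(12) + (173 - 48)*(-128 + J(-4, -12)))*a = ((-14 + 4*12) + (173 - 48)*(-128 - 1))*(121/3) = ((-14 + 48) + 125*(-129))*(121/3) = (34 - 16125)*(121/3) = -16091*121/3 = -1947011/3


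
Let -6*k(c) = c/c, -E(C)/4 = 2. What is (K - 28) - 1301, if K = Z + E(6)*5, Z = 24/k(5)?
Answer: -1513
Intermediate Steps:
E(C) = -8 (E(C) = -4*2 = -8)
k(c) = -⅙ (k(c) = -c/(6*c) = -⅙*1 = -⅙)
Z = -144 (Z = 24/(-⅙) = 24*(-6) = -144)
K = -184 (K = -144 - 8*5 = -144 - 40 = -184)
(K - 28) - 1301 = (-184 - 28) - 1301 = -212 - 1301 = -1513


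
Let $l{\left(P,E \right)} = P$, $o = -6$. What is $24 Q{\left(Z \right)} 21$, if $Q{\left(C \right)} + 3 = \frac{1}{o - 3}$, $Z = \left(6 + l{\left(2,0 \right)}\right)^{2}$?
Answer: $-1568$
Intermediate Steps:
$Z = 64$ ($Z = \left(6 + 2\right)^{2} = 8^{2} = 64$)
$Q{\left(C \right)} = - \frac{28}{9}$ ($Q{\left(C \right)} = -3 + \frac{1}{-6 - 3} = -3 + \frac{1}{-9} = -3 - \frac{1}{9} = - \frac{28}{9}$)
$24 Q{\left(Z \right)} 21 = 24 \left(- \frac{28}{9}\right) 21 = \left(- \frac{224}{3}\right) 21 = -1568$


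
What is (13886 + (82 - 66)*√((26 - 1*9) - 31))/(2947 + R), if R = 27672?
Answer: 13886/30619 + 16*I*√14/30619 ≈ 0.45351 + 0.0019552*I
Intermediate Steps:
(13886 + (82 - 66)*√((26 - 1*9) - 31))/(2947 + R) = (13886 + (82 - 66)*√((26 - 1*9) - 31))/(2947 + 27672) = (13886 + 16*√((26 - 9) - 31))/30619 = (13886 + 16*√(17 - 31))*(1/30619) = (13886 + 16*√(-14))*(1/30619) = (13886 + 16*(I*√14))*(1/30619) = (13886 + 16*I*√14)*(1/30619) = 13886/30619 + 16*I*√14/30619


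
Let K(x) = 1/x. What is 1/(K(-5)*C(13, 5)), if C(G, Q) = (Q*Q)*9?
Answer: -1/45 ≈ -0.022222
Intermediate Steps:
C(G, Q) = 9*Q**2 (C(G, Q) = Q**2*9 = 9*Q**2)
1/(K(-5)*C(13, 5)) = 1/((9*5**2)/(-5)) = 1/(-9*25/5) = 1/(-1/5*225) = 1/(-45) = -1/45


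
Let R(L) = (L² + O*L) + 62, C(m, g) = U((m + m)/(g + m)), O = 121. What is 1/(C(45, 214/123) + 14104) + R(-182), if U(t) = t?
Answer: 905344206173/81094966 ≈ 11164.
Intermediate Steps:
C(m, g) = 2*m/(g + m) (C(m, g) = (m + m)/(g + m) = (2*m)/(g + m) = 2*m/(g + m))
R(L) = 62 + L² + 121*L (R(L) = (L² + 121*L) + 62 = 62 + L² + 121*L)
1/(C(45, 214/123) + 14104) + R(-182) = 1/(2*45/(214/123 + 45) + 14104) + (62 + (-182)² + 121*(-182)) = 1/(2*45/(214*(1/123) + 45) + 14104) + (62 + 33124 - 22022) = 1/(2*45/(214/123 + 45) + 14104) + 11164 = 1/(2*45/(5749/123) + 14104) + 11164 = 1/(2*45*(123/5749) + 14104) + 11164 = 1/(11070/5749 + 14104) + 11164 = 1/(81094966/5749) + 11164 = 5749/81094966 + 11164 = 905344206173/81094966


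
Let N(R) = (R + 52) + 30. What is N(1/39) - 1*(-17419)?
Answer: 682540/39 ≈ 17501.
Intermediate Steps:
N(R) = 82 + R (N(R) = (52 + R) + 30 = 82 + R)
N(1/39) - 1*(-17419) = (82 + 1/39) - 1*(-17419) = (82 + 1/39) + 17419 = 3199/39 + 17419 = 682540/39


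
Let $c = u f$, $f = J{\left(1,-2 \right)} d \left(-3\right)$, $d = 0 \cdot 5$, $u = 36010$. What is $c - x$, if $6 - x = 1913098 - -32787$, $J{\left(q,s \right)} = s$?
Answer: $1945879$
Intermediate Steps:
$d = 0$
$x = -1945879$ ($x = 6 - \left(1913098 - -32787\right) = 6 - \left(1913098 + 32787\right) = 6 - 1945885 = -1945879$)
$f = 0$ ($f = \left(-2\right) 0 \left(-3\right) = 0 \left(-3\right) = 0$)
$c = 0$ ($c = 36010 \cdot 0 = 0$)
$c - x = 0 - -1945879 = 0 + 1945879 = 1945879$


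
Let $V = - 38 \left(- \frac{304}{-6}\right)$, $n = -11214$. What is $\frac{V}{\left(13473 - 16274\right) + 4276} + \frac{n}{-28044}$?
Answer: $- \frac{6242233}{6894150} \approx -0.90544$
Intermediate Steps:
$V = - \frac{5776}{3}$ ($V = - 38 \left(\left(-304\right) \left(- \frac{1}{6}\right)\right) = \left(-38\right) \frac{152}{3} = - \frac{5776}{3} \approx -1925.3$)
$\frac{V}{\left(13473 - 16274\right) + 4276} + \frac{n}{-28044} = - \frac{5776}{3 \left(\left(13473 - 16274\right) + 4276\right)} - \frac{11214}{-28044} = - \frac{5776}{3 \left(-2801 + 4276\right)} - - \frac{623}{1558} = - \frac{5776}{3 \cdot 1475} + \frac{623}{1558} = \left(- \frac{5776}{3}\right) \frac{1}{1475} + \frac{623}{1558} = - \frac{5776}{4425} + \frac{623}{1558} = - \frac{6242233}{6894150}$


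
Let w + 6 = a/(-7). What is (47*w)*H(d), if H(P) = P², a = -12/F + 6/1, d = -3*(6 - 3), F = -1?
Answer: -228420/7 ≈ -32631.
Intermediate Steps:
d = -9 (d = -3*3 = -9)
a = 18 (a = -12/(-1) + 6/1 = -12*(-1) + 6*1 = 12 + 6 = 18)
w = -60/7 (w = -6 + 18/(-7) = -6 + 18*(-⅐) = -6 - 18/7 = -60/7 ≈ -8.5714)
(47*w)*H(d) = (47*(-60/7))*(-9)² = -2820/7*81 = -228420/7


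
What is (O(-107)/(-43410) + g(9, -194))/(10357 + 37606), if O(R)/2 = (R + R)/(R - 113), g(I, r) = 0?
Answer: -107/114514060650 ≈ -9.3438e-10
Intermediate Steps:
O(R) = 4*R/(-113 + R) (O(R) = 2*((R + R)/(R - 113)) = 2*((2*R)/(-113 + R)) = 2*(2*R/(-113 + R)) = 4*R/(-113 + R))
(O(-107)/(-43410) + g(9, -194))/(10357 + 37606) = ((4*(-107)/(-113 - 107))/(-43410) + 0)/(10357 + 37606) = ((4*(-107)/(-220))*(-1/43410) + 0)/47963 = ((4*(-107)*(-1/220))*(-1/43410) + 0)*(1/47963) = ((107/55)*(-1/43410) + 0)*(1/47963) = (-107/2387550 + 0)*(1/47963) = -107/2387550*1/47963 = -107/114514060650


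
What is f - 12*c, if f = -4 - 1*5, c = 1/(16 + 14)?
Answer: -47/5 ≈ -9.4000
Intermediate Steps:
c = 1/30 ≈ 0.033333
f = -9 (f = -4 - 5 = -9)
f - 12*c = -9 - 12*1/30 = -9 - ⅖ = -47/5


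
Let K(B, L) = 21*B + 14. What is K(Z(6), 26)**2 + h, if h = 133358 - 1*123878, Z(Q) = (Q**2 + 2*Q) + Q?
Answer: 1327384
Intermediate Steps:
Z(Q) = Q**2 + 3*Q
K(B, L) = 14 + 21*B
h = 9480 (h = 133358 - 123878 = 9480)
K(Z(6), 26)**2 + h = (14 + 21*(6*(3 + 6)))**2 + 9480 = (14 + 21*(6*9))**2 + 9480 = (14 + 21*54)**2 + 9480 = (14 + 1134)**2 + 9480 = 1148**2 + 9480 = 1317904 + 9480 = 1327384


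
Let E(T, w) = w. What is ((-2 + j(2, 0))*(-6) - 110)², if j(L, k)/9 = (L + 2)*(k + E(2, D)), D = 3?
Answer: 556516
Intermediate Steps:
j(L, k) = 9*(2 + L)*(3 + k) (j(L, k) = 9*((L + 2)*(k + 3)) = 9*((2 + L)*(3 + k)) = 9*(2 + L)*(3 + k))
((-2 + j(2, 0))*(-6) - 110)² = ((-2 + (54 + 18*0 + 27*2 + 9*2*0))*(-6) - 110)² = ((-2 + (54 + 0 + 54 + 0))*(-6) - 110)² = ((-2 + 108)*(-6) - 110)² = (106*(-6) - 110)² = (-636 - 110)² = (-746)² = 556516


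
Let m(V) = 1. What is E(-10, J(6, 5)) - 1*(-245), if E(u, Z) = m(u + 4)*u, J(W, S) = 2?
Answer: 235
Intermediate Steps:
E(u, Z) = u (E(u, Z) = 1*u = u)
E(-10, J(6, 5)) - 1*(-245) = -10 - 1*(-245) = -10 + 245 = 235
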